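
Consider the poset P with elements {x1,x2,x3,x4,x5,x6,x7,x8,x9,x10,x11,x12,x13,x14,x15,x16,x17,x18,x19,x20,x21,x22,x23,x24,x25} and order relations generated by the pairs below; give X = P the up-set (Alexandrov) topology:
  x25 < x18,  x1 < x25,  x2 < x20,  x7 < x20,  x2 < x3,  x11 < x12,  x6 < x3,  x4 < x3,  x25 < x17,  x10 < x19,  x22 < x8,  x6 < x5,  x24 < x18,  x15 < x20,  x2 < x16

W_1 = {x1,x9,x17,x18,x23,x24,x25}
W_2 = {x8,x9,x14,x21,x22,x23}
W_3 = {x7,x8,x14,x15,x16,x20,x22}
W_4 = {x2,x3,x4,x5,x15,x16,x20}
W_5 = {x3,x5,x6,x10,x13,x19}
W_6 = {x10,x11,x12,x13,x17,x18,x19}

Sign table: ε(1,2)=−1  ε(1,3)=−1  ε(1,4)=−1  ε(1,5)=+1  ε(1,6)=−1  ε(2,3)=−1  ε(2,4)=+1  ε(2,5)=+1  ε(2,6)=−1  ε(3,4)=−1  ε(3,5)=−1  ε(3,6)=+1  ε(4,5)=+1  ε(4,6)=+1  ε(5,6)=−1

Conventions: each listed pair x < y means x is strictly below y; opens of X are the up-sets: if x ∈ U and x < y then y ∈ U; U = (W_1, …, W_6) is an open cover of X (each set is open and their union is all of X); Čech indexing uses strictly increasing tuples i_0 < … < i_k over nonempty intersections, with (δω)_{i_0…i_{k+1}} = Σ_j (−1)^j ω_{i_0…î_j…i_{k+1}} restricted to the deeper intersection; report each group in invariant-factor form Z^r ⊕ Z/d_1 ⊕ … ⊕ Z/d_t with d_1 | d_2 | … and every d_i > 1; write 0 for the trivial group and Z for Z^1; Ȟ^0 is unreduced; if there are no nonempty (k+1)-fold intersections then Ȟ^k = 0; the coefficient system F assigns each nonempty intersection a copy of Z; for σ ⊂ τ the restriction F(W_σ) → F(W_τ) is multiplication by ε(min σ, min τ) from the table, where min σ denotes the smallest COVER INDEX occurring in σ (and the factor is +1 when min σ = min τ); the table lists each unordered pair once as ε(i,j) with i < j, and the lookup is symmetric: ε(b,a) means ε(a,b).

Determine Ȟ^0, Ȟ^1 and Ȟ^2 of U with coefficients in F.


Ȟ^0 ≅ 0, Ȟ^1 ≅ Z/2 and Ȟ^2 ≅ 0

nonempty intersections:
  W12={x9,x23} W16={x17,x18} W23={x8,x14,x22} W34={x15,x16,x20} W45={x3,x5} W56={x10,x13,x19}
C dims 6,6; δ0: rk 6, SNF 1^5·2
Ȟ^0: (6−6)−0=0 ⇒ 0
Ȟ^1: (6−0)−6=0 plus torsion [2] ⇒ Z/2
Ȟ^2: (0−0)−0=0 ⇒ 0


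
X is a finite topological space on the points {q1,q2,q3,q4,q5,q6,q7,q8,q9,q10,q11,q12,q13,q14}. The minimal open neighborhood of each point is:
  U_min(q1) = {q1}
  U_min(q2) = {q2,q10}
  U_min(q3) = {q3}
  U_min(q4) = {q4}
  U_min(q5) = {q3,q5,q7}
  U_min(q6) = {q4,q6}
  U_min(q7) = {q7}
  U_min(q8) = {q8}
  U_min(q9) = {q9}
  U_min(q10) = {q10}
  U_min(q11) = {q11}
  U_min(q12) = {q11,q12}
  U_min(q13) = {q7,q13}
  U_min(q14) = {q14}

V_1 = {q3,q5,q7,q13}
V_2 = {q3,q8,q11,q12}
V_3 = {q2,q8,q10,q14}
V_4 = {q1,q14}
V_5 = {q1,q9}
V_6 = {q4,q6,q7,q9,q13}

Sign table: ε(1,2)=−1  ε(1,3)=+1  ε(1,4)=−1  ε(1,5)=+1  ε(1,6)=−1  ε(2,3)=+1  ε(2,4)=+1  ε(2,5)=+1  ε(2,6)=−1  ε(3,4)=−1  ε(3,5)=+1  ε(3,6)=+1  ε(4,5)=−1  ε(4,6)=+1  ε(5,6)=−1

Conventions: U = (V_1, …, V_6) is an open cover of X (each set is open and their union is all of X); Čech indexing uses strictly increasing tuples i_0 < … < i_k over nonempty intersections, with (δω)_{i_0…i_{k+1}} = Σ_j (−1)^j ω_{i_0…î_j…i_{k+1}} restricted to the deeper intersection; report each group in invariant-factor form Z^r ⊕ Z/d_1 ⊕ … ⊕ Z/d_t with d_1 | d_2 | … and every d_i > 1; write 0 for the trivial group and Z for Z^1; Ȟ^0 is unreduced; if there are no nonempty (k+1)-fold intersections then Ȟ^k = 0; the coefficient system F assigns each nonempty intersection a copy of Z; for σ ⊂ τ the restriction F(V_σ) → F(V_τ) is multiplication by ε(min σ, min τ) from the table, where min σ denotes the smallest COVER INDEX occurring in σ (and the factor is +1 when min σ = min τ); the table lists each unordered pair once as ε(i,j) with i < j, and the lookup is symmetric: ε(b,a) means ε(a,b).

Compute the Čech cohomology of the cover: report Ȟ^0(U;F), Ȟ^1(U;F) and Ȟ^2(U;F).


nerve simplices:
  V12={q3} V16={q7,q13} V23={q8} V34={q14} V45={q1} V56={q9}
C dims 6,6; δ0: rk 6, SNF 1^5·2
degree 0: 6−6−0 = 0 → Ȟ^0 ≅ 0
degree 1: 6−0−6 = 0 plus torsion [2] → Ȟ^1 ≅ Z/2
degree 2: 0−0−0 = 0 → Ȟ^2 ≅ 0

Ȟ^0 ≅ 0,  Ȟ^1 ≅ Z/2,  Ȟ^2 ≅ 0


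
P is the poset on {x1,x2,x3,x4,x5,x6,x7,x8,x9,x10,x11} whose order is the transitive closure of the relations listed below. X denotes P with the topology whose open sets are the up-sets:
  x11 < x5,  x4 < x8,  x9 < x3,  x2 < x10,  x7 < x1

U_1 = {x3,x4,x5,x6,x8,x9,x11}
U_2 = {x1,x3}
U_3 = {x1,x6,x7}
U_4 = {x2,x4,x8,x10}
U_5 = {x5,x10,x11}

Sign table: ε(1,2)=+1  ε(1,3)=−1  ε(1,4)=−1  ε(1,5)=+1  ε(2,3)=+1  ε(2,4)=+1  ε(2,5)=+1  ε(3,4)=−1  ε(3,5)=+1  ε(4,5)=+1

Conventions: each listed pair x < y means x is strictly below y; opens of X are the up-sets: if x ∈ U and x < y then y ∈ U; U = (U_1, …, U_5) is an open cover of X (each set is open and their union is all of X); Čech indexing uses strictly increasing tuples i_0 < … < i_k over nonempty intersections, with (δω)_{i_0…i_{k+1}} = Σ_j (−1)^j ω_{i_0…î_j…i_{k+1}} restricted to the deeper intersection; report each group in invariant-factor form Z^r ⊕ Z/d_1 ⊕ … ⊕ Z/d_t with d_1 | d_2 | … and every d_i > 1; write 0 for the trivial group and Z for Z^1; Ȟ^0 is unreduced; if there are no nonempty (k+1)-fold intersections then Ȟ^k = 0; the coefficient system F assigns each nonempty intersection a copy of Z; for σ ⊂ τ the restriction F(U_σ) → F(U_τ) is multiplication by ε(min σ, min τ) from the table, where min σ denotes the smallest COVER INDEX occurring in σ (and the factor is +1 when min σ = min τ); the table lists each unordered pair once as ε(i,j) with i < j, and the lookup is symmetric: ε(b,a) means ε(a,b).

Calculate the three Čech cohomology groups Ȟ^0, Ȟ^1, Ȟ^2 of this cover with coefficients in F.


Ȟ^0(U;F) ≅ 0, Ȟ^1(U;F) ≅ Z ⊕ Z/2 and Ȟ^2(U;F) ≅ 0

nerve of the cover:
  U12={x3} U13={x6} U14={x4,x8} U15={x5,x11} U23={x1} U45={x10}
C dims 5,6; δ0: rk 5, SNF 1^4·2
Ȟ^0 = (5 − 5) − 0 = 0, so Ȟ^0 ≅ 0
Ȟ^1 = (6 − 0) − 5 = 1 plus torsion [2], so Ȟ^1 ≅ Z ⊕ Z/2
Ȟ^2 = (0 − 0) − 0 = 0, so Ȟ^2 ≅ 0


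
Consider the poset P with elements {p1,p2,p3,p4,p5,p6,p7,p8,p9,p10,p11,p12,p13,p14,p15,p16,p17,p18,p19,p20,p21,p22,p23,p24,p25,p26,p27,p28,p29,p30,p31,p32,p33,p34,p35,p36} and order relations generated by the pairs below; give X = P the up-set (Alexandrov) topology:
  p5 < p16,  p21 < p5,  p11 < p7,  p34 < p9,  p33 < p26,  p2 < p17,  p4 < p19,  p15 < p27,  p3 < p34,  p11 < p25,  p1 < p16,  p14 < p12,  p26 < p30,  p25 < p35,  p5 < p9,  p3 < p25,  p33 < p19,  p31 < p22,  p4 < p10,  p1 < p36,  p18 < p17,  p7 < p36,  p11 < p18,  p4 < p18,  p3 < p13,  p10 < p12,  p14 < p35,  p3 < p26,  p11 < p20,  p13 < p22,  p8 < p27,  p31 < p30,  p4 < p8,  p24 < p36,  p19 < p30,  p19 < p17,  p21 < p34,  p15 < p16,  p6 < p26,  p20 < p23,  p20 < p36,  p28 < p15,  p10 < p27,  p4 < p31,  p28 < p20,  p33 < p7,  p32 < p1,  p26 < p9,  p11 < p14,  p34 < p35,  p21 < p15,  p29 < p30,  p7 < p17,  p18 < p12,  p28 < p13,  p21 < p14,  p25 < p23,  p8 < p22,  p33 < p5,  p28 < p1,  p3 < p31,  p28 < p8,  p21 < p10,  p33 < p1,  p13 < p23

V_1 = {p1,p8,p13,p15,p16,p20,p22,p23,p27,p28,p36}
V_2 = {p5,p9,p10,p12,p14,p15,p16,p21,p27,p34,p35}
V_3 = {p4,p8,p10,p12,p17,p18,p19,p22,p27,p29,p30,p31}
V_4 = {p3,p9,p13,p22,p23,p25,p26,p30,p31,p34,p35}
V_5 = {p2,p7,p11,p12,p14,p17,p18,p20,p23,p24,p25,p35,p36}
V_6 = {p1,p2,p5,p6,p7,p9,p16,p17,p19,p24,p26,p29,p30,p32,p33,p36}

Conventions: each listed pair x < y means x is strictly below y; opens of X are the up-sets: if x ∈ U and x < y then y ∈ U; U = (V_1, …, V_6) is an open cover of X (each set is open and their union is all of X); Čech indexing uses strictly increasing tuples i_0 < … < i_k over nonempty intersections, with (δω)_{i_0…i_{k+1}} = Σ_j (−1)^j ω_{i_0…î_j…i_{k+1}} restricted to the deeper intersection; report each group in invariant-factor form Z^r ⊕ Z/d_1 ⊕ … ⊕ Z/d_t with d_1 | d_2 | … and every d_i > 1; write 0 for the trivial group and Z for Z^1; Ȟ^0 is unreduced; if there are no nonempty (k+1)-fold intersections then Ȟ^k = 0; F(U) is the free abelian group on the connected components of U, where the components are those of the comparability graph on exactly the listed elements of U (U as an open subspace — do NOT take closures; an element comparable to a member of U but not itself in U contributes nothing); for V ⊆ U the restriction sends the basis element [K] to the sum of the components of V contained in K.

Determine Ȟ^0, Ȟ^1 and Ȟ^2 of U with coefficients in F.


nerve of the cover:
  V12={p15,p16,p27} V13={p8,p22,p27} V14={p13,p22,p23} V15={p20,p23,p36} V16={p1,p16,p36} V23={p10,p12,p27} V24={p9,p34,p35} V25={p12,p14,p35} V26={p5,p9,p16} V34={p22,p30,p31} V35={p12,p17,p18} V36={p17,p19,p29,p30} V45={p23,p25,p35} V46={p9,p26,p30} V56={p2,p7,p17,p24,p36}
  V123={p27} V126={p16} V134={p22} V145={p23} V156={p36} V235={p12} V245={p35} V246={p9} V346={p30} V356={p17}
components per intersection:
  V1: {p1,p8,p13,p15,p16,p20,p22,p23,p27,p28,p36}
  V2: {p5,p9,p10,p12,p14,p15,p16,p21,p27,p34,p35}
  V3: {p4,p8,p10,p12,p17,p18,p19,p22,p27,p29,p30,p31}
  V4: {p3,p9,p13,p22,p23,p25,p26,p30,p31,p34,p35}
  V5: {p2,p7,p11,p12,p14,p17,p18,p20,p23,p24,p25,p35,p36}
  V6: {p1,p2,p5,p6,p7,p9,p16,p17,p19,p24,p26,p29,p30,p32,p33,p36}
  V12: {p15,p16,p27}
  V13: {p8,p22,p27}
  V14: {p13,p22,p23}
  V15: {p20,p23,p36}
  V16: {p1,p16,p36}
  V23: {p10,p12,p27}
  V24: {p9,p34,p35}
  V25: {p12,p14,p35}
  V26: {p5,p9,p16}
  V34: {p22,p30,p31}
  V35: {p12,p17,p18}
  V36: {p17,p19,p29,p30}
  V45: {p23,p25,p35}
  V46: {p9,p26,p30}
  V56: {p2,p7,p17,p24,p36}
  V123: {p27}
  V126: {p16}
  V134: {p22}
  V145: {p23}
  V156: {p36}
  V235: {p12}
  V245: {p35}
  V246: {p9}
  V346: {p30}
  V356: {p17}
C dims 6,15,10; δ0: rk 5, SNF 1^5; δ1: rk 10, SNF 1^9·2
Ȟ^0 = (6 − 5) − 0 = 1, so Ȟ^0 ≅ Z
Ȟ^1 = (15 − 10) − 5 = 0, so Ȟ^1 ≅ 0
Ȟ^2 = (10 − 0) − 10 = 0 plus torsion [2], so Ȟ^2 ≅ Z/2

Ȟ^0(U;F) ≅ Z, Ȟ^1(U;F) ≅ 0, Ȟ^2(U;F) ≅ Z/2


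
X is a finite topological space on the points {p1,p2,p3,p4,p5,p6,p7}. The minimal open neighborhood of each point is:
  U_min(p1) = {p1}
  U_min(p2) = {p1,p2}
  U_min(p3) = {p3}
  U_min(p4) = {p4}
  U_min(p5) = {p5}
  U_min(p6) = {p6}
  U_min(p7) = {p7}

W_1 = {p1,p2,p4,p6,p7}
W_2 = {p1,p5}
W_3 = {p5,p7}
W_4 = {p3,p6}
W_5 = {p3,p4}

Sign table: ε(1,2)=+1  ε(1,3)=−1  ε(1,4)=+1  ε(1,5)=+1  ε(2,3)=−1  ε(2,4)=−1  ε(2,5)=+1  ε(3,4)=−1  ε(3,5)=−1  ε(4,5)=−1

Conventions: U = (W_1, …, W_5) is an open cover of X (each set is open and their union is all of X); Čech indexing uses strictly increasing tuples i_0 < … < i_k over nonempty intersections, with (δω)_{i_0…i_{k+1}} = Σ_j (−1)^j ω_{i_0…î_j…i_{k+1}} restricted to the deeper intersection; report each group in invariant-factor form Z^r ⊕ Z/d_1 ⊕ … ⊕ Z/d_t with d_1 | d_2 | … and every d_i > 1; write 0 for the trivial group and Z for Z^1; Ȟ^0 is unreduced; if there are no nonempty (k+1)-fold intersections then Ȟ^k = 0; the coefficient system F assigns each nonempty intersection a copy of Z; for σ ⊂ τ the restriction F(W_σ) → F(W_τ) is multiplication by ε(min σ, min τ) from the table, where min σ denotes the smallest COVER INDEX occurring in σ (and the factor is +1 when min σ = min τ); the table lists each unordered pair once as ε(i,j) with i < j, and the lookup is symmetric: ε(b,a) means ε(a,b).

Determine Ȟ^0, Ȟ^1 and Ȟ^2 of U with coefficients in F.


cover nerve:
  W12={p1} W13={p7} W14={p6} W15={p4} W23={p5} W45={p3}
C dims 5,6; δ0: rk 5, SNF 1^4·2
Ȟ^0: (5−5)−0=0 ⇒ 0
Ȟ^1: (6−0)−5=1 plus torsion [2] ⇒ Z ⊕ Z/2
Ȟ^2: (0−0)−0=0 ⇒ 0

Ȟ^0 ≅ 0, Ȟ^1 ≅ Z ⊕ Z/2 and Ȟ^2 ≅ 0


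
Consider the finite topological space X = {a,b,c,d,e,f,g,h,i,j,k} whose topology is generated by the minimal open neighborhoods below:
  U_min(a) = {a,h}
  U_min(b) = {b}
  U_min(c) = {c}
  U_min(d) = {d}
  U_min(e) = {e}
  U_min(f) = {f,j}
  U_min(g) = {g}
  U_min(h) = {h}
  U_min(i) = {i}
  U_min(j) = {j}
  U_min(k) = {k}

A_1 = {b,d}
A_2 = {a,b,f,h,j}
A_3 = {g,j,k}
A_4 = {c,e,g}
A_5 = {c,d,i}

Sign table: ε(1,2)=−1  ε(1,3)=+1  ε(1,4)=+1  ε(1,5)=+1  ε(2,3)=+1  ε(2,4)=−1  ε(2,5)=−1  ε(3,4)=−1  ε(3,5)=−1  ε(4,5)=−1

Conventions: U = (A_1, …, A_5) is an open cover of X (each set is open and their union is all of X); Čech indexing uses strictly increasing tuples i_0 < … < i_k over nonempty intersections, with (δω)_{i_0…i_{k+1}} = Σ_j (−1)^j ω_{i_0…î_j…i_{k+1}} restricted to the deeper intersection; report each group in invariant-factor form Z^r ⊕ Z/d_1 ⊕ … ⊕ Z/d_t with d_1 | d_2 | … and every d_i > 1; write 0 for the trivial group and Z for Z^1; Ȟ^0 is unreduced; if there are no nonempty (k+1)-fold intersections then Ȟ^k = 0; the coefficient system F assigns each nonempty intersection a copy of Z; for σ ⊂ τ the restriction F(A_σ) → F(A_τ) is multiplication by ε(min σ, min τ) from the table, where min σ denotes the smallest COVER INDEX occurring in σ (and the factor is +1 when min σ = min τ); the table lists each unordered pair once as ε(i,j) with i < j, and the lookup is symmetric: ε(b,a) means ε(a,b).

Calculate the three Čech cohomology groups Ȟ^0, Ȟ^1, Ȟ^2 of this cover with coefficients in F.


intersection data:
  A12={b} A15={d} A23={j} A34={g} A45={c}
C dims 5,5; δ0: rk 5, SNF 1^4·2
Ȟ^0 = (5 − 5) − 0 = 0, so Ȟ^0 ≅ 0
Ȟ^1 = (5 − 0) − 5 = 0 plus torsion [2], so Ȟ^1 ≅ Z/2
Ȟ^2 = (0 − 0) − 0 = 0, so Ȟ^2 ≅ 0

Ȟ^0 ≅ 0, Ȟ^1 ≅ Z/2, Ȟ^2 ≅ 0


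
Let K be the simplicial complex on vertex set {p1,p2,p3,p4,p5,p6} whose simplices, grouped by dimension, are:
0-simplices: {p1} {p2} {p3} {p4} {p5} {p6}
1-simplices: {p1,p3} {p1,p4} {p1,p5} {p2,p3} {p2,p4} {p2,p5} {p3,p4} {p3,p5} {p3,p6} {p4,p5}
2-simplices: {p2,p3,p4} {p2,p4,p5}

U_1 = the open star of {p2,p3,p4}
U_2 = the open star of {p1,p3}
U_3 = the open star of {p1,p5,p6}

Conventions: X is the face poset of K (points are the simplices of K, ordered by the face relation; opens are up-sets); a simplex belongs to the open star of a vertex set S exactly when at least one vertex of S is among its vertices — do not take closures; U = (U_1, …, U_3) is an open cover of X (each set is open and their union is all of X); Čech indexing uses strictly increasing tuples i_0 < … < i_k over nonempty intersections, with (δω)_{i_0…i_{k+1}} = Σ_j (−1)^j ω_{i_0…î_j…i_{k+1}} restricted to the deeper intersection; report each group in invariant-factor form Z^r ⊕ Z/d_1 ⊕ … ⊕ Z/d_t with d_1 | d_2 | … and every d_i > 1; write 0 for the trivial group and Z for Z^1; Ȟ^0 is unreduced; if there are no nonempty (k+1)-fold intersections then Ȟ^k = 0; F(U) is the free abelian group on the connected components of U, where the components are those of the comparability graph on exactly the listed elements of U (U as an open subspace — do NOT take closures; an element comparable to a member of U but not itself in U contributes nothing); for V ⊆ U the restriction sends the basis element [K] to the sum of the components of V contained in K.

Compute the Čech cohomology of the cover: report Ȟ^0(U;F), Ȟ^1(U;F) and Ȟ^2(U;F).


nerve of the cover:
  U1={{p2},{p3},{p4},{p1,p3},{p1,p4},{p2,p3},{p2,p4},{p2,p5},{p3,p4},{p3,p5},{p3,p6},{p4,p5},{p2,p3,p4},{p2,p4,p5}} U2={{p1},{p3},{p1,p3},{p1,p4},{p1,p5},{p2,p3},{p3,p4},{p3,p5},{p3,p6},{p2,p3,p4}} U3={{p1},{p5},{p6},{p1,p3},{p1,p4},{p1,p5},{p2,p5},{p3,p5},{p3,p6},{p4,p5},{p2,p4,p5}}
  U12={{p3},{p1,p3},{p1,p4},{p2,p3},{p3,p4},{p3,p5},{p3,p6},{p2,p3,p4}} U13={{p1,p3},{p1,p4},{p2,p5},{p3,p5},{p3,p6},{p4,p5},{p2,p4,p5}} U23={{p1},{p1,p3},{p1,p4},{p1,p5},{p3,p5},{p3,p6}}
  U123={{p1,p3},{p1,p4},{p3,p5},{p3,p6}}
components per intersection:
  U1: {{p2},{p3},{p4},{p1,p3},{p1,p4},{p2,p3},{p2,p4},{p2,p5},{p3,p4},{p3,p5},{p3,p6},{p4,p5},{p2,p3,p4},{p2,p4,p5}}
  U2: {{p1},{p3},{p1,p3},{p1,p4},{p1,p5},{p2,p3},{p3,p4},{p3,p5},{p3,p6},{p2,p3,p4}}
  U3: {{p1},{p5},{p1,p3},{p1,p4},{p1,p5},{p2,p5},{p3,p5},{p4,p5},{p2,p4,p5}} {{p6},{p3,p6}}
  U12: {{p3},{p1,p3},{p2,p3},{p3,p4},{p3,p5},{p3,p6},{p2,p3,p4}} {{p1,p4}}
  U13: {{p1,p3}} {{p1,p4}} {{p2,p5},{p4,p5},{p2,p4,p5}} {{p3,p5}} {{p3,p6}}
  U23: {{p1},{p1,p3},{p1,p4},{p1,p5}} {{p3,p5}} {{p3,p6}}
  U123: {{p1,p3}} {{p1,p4}} {{p3,p5}} {{p3,p6}}
C dims 4,10,4; δ0: rk 3, SNF 1^3; δ1: rk 4, SNF 1^4
Ȟ^0 = (4 − 3) − 0 = 1, so Ȟ^0 ≅ Z
Ȟ^1 = (10 − 4) − 3 = 3, so Ȟ^1 ≅ Z^3
Ȟ^2 = (4 − 0) − 4 = 0, so Ȟ^2 ≅ 0

Ȟ^0 = Z, Ȟ^1 = Z^3 and Ȟ^2 = 0


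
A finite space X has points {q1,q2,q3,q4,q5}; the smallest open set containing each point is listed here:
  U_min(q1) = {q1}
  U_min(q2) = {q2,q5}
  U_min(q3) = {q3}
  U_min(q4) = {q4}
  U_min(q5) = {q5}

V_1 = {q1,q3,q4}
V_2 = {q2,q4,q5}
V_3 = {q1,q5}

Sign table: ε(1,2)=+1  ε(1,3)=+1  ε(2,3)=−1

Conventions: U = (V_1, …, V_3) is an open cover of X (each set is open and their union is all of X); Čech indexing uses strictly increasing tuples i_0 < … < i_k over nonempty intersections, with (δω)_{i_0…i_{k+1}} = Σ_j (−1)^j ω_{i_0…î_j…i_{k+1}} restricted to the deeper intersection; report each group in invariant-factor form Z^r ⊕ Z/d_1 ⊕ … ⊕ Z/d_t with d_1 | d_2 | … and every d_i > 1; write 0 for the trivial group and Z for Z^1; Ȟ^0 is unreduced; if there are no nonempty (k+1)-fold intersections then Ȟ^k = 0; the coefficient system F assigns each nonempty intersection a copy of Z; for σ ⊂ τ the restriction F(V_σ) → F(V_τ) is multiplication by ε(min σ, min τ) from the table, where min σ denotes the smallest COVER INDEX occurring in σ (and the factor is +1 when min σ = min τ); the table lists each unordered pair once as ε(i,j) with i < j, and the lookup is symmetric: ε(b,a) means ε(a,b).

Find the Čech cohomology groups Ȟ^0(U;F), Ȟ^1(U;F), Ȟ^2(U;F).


nonempty overlaps:
  V12={q4} V13={q1} V23={q5}
C dims 3,3; δ0: rk 3, SNF 1^2·2
degree 0: 3−3−0 = 0 → Ȟ^0 ≅ 0
degree 1: 3−0−3 = 0 plus torsion [2] → Ȟ^1 ≅ Z/2
degree 2: 0−0−0 = 0 → Ȟ^2 ≅ 0

Ȟ^0(U;F) ≅ 0, Ȟ^1(U;F) ≅ Z/2 and Ȟ^2(U;F) ≅ 0


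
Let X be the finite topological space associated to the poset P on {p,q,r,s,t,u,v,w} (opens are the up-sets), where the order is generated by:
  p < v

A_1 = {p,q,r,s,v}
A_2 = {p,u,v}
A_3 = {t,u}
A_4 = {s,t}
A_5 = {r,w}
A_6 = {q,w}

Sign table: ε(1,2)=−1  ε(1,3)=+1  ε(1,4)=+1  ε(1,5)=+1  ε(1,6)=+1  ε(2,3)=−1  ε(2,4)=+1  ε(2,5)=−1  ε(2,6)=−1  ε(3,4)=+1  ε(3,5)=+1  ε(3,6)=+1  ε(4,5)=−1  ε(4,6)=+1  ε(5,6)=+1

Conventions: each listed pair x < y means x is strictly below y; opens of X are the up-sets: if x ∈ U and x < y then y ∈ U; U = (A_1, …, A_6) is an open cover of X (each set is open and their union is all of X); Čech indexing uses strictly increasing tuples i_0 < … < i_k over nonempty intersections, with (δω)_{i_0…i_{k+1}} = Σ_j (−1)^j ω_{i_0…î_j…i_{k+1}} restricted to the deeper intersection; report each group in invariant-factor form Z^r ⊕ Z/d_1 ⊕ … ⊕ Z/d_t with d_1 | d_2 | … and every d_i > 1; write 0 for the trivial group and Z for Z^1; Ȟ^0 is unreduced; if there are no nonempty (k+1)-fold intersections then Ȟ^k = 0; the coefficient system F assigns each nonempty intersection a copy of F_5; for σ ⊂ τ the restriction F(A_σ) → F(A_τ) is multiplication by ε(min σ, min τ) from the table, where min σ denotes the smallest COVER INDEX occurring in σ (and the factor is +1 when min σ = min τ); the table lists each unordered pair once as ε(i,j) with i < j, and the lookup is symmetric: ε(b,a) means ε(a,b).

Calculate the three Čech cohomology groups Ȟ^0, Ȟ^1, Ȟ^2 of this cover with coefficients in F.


nonempty intersections:
  A12={p,v} A14={s} A15={r} A16={q} A23={u} A34={t} A56={w}
C dims 6,7; δ0: rk_F5 5
Ȟ^0: (6−5)−0=1 ⇒ Z/5
Ȟ^1: (7−0)−5=2 ⇒ Z/5 ⊕ Z/5
Ȟ^2: (0−0)−0=0 ⇒ 0

Ȟ^0(U;F) ≅ Z/5,  Ȟ^1(U;F) ≅ Z/5 ⊕ Z/5,  Ȟ^2(U;F) ≅ 0


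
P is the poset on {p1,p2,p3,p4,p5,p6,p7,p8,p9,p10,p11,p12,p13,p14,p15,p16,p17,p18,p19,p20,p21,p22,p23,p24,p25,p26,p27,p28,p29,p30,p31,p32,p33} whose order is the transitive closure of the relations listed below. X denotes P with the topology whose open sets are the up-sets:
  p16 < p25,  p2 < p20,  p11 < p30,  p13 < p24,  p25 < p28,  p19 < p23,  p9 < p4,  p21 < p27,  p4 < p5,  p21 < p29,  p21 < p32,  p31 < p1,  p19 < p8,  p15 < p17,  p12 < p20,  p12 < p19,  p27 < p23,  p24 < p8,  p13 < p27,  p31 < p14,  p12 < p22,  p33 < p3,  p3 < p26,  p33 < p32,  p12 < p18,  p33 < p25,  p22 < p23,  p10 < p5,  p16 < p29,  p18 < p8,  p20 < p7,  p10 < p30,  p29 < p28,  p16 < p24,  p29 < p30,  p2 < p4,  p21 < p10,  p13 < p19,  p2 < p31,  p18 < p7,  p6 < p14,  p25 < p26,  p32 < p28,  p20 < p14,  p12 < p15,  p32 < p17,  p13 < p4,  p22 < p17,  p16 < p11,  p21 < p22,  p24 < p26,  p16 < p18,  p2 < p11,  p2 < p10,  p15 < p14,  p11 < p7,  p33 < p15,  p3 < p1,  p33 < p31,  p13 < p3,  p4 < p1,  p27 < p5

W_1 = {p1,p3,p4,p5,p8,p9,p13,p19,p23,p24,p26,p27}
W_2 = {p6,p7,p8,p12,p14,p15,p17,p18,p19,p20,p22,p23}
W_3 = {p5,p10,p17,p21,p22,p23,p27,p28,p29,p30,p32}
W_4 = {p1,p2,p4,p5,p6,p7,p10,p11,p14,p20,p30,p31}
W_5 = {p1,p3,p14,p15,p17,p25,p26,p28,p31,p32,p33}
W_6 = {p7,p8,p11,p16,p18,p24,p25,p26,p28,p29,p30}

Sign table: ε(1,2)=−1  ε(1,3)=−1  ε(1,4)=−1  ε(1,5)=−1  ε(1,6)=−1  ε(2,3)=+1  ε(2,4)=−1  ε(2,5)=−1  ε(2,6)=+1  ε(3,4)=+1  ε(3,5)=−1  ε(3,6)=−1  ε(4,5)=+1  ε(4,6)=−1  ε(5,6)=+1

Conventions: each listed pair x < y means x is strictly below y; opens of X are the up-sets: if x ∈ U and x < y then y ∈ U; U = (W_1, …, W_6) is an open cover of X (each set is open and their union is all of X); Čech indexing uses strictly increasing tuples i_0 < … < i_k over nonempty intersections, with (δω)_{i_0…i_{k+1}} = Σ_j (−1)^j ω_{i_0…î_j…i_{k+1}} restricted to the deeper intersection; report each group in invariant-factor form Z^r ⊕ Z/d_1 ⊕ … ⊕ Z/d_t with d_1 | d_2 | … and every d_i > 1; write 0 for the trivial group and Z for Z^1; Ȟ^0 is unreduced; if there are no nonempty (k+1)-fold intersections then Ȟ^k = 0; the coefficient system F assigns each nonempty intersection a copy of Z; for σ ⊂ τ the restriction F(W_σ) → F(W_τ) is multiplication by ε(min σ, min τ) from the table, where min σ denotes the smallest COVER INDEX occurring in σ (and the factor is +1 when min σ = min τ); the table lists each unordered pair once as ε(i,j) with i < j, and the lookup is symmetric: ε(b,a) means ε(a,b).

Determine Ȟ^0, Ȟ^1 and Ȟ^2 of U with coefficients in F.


nerve simplices:
  W12={p8,p19,p23} W13={p5,p23,p27} W14={p1,p4,p5} W15={p1,p3,p26} W16={p8,p24,p26} W23={p17,p22,p23} W24={p6,p7,p14,p20} W25={p14,p15,p17} W26={p7,p8,p18} W34={p5,p10,p30} W35={p17,p28,p32} W36={p28,p29,p30} W45={p1,p14,p31} W46={p7,p11,p30} W56={p25,p26,p28}
  W123={p23} W126={p8} W134={p5} W145={p1} W156={p26} W235={p17} W245={p14} W246={p7} W346={p30} W356={p28}
C dims 6,15,10; δ0: rk 6, SNF 1^5·2; δ1: rk 9, SNF 1^9
degree 0: 6−6−0 = 0 → Ȟ^0 ≅ 0
degree 1: 15−9−6 = 0 plus torsion [2] → Ȟ^1 ≅ Z/2
degree 2: 10−0−9 = 1 → Ȟ^2 ≅ Z

Ȟ^0(U;F) ≅ 0, Ȟ^1(U;F) ≅ Z/2, Ȟ^2(U;F) ≅ Z


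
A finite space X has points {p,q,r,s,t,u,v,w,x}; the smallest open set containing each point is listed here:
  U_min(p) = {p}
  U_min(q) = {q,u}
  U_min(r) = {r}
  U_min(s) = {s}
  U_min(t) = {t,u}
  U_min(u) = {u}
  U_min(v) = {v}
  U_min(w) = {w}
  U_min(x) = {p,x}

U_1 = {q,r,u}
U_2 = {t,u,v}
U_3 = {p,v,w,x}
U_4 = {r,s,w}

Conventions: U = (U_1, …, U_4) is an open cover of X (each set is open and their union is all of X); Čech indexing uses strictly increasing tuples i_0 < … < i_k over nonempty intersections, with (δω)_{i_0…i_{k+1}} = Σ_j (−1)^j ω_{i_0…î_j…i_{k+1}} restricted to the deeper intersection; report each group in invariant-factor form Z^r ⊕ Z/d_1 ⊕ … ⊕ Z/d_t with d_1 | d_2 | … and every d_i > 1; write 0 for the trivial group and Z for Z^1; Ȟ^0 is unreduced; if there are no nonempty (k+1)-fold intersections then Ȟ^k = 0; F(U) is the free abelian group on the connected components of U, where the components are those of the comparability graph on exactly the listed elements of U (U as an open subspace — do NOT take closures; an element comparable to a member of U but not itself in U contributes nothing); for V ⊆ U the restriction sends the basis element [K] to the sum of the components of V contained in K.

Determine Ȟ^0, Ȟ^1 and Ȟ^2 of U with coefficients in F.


intersection data:
  U12={u} U14={r} U23={v} U34={w}
components per intersection:
  U1: {q,u} {r}
  U2: {t,u} {v}
  U3: {p,x} {v} {w}
  U4: {r} {s} {w}
  U12: {u}
  U14: {r}
  U23: {v}
  U34: {w}
C dims 10,4; δ0: rk 4, SNF 1^4
Ȟ^0 = (10 − 4) − 0 = 6, so Ȟ^0 ≅ Z^6
Ȟ^1 = (4 − 0) − 4 = 0, so Ȟ^1 ≅ 0
Ȟ^2 = (0 − 0) − 0 = 0, so Ȟ^2 ≅ 0

Ȟ^0 ≅ Z^6,  Ȟ^1 ≅ 0,  Ȟ^2 ≅ 0


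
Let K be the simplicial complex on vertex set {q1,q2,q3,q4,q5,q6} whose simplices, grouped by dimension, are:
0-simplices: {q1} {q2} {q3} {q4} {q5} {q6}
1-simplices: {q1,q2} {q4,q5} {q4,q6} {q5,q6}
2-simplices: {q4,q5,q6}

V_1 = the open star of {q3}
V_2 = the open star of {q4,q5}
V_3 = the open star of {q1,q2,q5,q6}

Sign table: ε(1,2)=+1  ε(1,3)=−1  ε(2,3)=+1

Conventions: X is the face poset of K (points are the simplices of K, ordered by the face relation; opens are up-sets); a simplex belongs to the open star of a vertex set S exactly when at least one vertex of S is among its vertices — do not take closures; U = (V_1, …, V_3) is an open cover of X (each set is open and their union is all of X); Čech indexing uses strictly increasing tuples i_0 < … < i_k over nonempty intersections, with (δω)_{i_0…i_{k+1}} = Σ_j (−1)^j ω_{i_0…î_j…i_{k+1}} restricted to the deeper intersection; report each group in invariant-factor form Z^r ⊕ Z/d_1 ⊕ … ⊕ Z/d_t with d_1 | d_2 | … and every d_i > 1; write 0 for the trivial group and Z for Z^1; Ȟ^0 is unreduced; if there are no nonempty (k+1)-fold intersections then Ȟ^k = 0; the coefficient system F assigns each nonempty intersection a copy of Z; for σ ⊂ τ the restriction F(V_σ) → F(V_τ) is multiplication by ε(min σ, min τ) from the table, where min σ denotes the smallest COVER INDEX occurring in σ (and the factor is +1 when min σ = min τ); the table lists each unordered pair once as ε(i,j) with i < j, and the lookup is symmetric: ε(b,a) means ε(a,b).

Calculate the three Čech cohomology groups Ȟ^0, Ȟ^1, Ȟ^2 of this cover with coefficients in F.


Ȟ^0 = Z^2, Ȟ^1 = 0, Ȟ^2 = 0

nonempty overlaps:
  V1={{q3}} V2={{q4},{q5},{q4,q5},{q4,q6},{q5,q6},{q4,q5,q6}} V3={{q1},{q2},{q5},{q6},{q1,q2},{q4,q5},{q4,q6},{q5,q6},{q4,q5,q6}}
  V23={{q5},{q4,q5},{q4,q6},{q5,q6},{q4,q5,q6}}
C dims 3,1; δ0: rk 1, SNF 1^1
degree 0: 3−1−0 = 2 → Ȟ^0 ≅ Z^2
degree 1: 1−0−1 = 0 → Ȟ^1 ≅ 0
degree 2: 0−0−0 = 0 → Ȟ^2 ≅ 0


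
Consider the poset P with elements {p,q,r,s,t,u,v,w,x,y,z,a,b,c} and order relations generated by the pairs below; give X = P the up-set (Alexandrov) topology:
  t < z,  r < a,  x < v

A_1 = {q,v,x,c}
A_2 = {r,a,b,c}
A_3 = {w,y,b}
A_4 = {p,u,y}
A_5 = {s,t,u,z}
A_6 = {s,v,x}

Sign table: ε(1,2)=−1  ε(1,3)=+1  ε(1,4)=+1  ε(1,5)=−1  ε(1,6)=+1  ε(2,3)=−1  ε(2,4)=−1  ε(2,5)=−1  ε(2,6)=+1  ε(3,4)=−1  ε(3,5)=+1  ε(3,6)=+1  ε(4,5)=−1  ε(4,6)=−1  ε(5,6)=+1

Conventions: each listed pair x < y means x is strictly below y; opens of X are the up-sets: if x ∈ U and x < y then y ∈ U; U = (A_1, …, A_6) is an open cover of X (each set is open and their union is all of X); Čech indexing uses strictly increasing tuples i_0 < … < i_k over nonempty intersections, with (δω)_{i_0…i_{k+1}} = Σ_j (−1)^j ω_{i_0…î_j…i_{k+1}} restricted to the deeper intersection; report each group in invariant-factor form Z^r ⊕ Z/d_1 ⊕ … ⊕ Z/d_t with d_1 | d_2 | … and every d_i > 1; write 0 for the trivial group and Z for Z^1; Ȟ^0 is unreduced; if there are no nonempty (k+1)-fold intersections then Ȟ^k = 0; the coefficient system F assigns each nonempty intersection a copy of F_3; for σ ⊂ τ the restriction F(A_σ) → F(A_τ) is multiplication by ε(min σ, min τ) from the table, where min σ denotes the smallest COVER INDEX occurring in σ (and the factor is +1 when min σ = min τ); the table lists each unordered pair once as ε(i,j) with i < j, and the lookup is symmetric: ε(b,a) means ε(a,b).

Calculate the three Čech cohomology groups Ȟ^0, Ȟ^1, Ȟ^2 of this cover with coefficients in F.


Ȟ^0(U;F) ≅ Z/3; Ȟ^1(U;F) ≅ Z/3; Ȟ^2(U;F) ≅ 0

nonempty intersections:
  A12={c} A16={v,x} A23={b} A34={y} A45={u} A56={s}
C dims 6,6; δ0: rk_F3 5
Ȟ^0: (6−5)−0=1 ⇒ Z/3
Ȟ^1: (6−0)−5=1 ⇒ Z/3
Ȟ^2: (0−0)−0=0 ⇒ 0


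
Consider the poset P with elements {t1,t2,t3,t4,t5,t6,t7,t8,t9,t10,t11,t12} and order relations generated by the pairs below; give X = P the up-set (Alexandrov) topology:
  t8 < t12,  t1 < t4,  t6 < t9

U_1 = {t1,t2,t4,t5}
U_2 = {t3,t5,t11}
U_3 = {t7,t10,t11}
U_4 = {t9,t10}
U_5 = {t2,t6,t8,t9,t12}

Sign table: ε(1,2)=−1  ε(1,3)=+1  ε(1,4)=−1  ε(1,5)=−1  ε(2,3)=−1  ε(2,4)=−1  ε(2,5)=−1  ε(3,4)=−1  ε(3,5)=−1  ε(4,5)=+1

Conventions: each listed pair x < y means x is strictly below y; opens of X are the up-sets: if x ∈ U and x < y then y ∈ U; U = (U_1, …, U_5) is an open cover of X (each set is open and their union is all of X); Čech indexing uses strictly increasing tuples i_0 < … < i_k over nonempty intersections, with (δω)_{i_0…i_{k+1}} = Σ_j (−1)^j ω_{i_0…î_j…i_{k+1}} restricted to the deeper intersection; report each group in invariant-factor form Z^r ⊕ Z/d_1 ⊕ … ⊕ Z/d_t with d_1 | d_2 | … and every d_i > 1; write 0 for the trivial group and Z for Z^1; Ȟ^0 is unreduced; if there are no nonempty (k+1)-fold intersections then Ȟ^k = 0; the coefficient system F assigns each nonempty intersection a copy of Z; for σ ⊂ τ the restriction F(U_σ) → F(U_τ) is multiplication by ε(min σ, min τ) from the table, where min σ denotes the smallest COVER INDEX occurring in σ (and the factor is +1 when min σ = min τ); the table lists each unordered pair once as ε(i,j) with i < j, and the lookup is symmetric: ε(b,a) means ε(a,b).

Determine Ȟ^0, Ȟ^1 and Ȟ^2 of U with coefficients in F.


Ȟ^0 ≅ Z; Ȟ^1 ≅ Z; Ȟ^2 ≅ 0

nonempty intersections:
  U12={t5} U15={t2} U23={t11} U34={t10} U45={t9}
C dims 5,5; δ0: rk 4, SNF 1^4
Ȟ^0: (5−4)−0=1 ⇒ Z
Ȟ^1: (5−0)−4=1 ⇒ Z
Ȟ^2: (0−0)−0=0 ⇒ 0


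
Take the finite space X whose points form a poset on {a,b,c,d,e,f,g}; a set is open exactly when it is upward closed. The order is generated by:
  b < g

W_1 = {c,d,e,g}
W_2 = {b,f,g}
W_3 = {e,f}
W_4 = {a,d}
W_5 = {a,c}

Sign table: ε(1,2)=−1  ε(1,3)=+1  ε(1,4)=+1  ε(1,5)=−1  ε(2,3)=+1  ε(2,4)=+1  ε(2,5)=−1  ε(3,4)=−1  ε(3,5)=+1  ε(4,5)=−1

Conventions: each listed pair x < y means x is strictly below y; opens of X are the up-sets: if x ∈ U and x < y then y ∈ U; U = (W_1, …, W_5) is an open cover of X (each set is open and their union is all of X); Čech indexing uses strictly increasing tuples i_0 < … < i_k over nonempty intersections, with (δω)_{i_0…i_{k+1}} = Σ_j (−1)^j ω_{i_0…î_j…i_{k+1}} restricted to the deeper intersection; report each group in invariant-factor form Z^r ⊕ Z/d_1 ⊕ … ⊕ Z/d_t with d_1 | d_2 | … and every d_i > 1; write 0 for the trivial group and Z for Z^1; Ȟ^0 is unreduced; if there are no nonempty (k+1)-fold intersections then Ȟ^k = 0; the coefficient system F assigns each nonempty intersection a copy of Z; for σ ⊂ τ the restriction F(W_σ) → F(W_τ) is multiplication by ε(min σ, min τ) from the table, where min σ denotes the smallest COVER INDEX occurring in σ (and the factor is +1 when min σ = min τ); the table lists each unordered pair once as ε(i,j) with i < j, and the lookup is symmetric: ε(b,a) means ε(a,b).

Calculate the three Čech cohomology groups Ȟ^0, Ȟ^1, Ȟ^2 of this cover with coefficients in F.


Ȟ^0 = 0; Ȟ^1 = Z ⊕ Z/2; Ȟ^2 = 0

nerve of the cover:
  W12={g} W13={e} W14={d} W15={c} W23={f} W45={a}
C dims 5,6; δ0: rk 5, SNF 1^4·2
Ȟ^0 = (5 − 5) − 0 = 0, so Ȟ^0 ≅ 0
Ȟ^1 = (6 − 0) − 5 = 1 plus torsion [2], so Ȟ^1 ≅ Z ⊕ Z/2
Ȟ^2 = (0 − 0) − 0 = 0, so Ȟ^2 ≅ 0


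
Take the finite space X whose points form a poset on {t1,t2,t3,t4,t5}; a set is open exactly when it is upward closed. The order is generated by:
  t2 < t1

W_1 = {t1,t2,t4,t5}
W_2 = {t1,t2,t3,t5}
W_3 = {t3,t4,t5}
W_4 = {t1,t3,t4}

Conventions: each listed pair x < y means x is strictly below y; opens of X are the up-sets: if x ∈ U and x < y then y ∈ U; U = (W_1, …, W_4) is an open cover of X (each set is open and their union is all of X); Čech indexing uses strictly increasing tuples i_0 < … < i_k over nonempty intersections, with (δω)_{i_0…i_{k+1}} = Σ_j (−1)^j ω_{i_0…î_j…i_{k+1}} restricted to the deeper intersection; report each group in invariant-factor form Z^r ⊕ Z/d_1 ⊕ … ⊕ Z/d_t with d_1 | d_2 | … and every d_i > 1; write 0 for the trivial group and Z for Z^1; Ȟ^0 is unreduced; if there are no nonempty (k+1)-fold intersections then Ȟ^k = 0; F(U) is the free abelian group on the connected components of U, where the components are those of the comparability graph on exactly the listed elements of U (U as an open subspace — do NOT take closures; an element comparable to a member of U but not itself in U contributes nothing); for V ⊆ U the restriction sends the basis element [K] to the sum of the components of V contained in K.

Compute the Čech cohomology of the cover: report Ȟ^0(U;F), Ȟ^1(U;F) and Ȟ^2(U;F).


cover nerve:
  W12={t1,t2,t5} W13={t4,t5} W14={t1,t4} W23={t3,t5} W24={t1,t3} W34={t3,t4}
  W123={t5} W124={t1} W134={t4} W234={t3}
components per intersection:
  W1: {t1,t2} {t4} {t5}
  W2: {t1,t2} {t3} {t5}
  W3: {t3} {t4} {t5}
  W4: {t1} {t3} {t4}
  W12: {t1,t2} {t5}
  W13: {t4} {t5}
  W14: {t1} {t4}
  W23: {t3} {t5}
  W24: {t1} {t3}
  W34: {t3} {t4}
  W123: {t5}
  W124: {t1}
  W134: {t4}
  W234: {t3}
C dims 12,12,4; δ0: rk 8, SNF 1^8; δ1: rk 4, SNF 1^4
Ȟ^0: (12−8)−0=4 ⇒ Z^4
Ȟ^1: (12−4)−8=0 ⇒ 0
Ȟ^2: (4−0)−4=0 ⇒ 0

Ȟ^0 ≅ Z^4,  Ȟ^1 ≅ 0,  Ȟ^2 ≅ 0


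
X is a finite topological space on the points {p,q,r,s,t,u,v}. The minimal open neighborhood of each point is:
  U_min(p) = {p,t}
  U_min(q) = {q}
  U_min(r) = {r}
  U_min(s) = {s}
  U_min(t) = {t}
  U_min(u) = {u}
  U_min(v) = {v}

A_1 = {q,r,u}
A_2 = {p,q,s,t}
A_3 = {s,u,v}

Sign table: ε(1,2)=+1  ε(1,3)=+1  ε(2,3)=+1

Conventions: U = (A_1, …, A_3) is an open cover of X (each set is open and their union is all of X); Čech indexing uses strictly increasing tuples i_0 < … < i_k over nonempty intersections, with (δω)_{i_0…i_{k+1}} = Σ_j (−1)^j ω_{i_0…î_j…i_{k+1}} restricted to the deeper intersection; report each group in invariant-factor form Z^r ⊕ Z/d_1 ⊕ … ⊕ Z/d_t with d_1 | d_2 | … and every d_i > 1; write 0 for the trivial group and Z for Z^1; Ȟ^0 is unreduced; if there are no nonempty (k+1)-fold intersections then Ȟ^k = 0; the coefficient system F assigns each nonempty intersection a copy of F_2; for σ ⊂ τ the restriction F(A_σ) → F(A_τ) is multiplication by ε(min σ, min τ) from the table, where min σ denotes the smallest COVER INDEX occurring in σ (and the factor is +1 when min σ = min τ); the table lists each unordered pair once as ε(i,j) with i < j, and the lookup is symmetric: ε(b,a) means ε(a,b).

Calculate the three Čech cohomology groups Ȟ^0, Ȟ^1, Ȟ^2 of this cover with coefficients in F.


intersection data:
  A12={q} A13={u} A23={s}
C dims 3,3; δ0: rk_F2 2
Ȟ^0 = (3 − 2) − 0 = 1, so Ȟ^0 ≅ Z/2
Ȟ^1 = (3 − 0) − 2 = 1, so Ȟ^1 ≅ Z/2
Ȟ^2 = (0 − 0) − 0 = 0, so Ȟ^2 ≅ 0

Ȟ^0(U;F) ≅ Z/2, Ȟ^1(U;F) ≅ Z/2, Ȟ^2(U;F) ≅ 0


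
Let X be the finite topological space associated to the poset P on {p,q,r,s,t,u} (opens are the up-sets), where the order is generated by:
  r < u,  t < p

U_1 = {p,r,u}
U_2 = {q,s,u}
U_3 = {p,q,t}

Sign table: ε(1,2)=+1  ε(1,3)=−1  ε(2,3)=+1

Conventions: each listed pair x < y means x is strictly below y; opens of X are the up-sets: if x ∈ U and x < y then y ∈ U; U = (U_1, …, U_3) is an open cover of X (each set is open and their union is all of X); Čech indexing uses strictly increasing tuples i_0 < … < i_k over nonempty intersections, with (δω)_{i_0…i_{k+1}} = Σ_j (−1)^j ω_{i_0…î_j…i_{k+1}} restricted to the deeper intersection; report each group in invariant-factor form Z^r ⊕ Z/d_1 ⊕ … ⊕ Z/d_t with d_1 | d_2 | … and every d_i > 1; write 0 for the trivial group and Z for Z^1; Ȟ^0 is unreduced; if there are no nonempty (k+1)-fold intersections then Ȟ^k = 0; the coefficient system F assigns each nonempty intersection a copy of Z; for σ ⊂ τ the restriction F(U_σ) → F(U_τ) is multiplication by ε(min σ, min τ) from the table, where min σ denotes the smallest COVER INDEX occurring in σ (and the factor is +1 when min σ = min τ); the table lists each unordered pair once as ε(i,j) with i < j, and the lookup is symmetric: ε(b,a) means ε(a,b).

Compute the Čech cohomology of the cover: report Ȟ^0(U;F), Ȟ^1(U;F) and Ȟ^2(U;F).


nerve simplices:
  U12={u} U13={p} U23={q}
C dims 3,3; δ0: rk 3, SNF 1^2·2
degree 0: 3−3−0 = 0 → Ȟ^0 ≅ 0
degree 1: 3−0−3 = 0 plus torsion [2] → Ȟ^1 ≅ Z/2
degree 2: 0−0−0 = 0 → Ȟ^2 ≅ 0

Ȟ^0 ≅ 0; Ȟ^1 ≅ Z/2; Ȟ^2 ≅ 0


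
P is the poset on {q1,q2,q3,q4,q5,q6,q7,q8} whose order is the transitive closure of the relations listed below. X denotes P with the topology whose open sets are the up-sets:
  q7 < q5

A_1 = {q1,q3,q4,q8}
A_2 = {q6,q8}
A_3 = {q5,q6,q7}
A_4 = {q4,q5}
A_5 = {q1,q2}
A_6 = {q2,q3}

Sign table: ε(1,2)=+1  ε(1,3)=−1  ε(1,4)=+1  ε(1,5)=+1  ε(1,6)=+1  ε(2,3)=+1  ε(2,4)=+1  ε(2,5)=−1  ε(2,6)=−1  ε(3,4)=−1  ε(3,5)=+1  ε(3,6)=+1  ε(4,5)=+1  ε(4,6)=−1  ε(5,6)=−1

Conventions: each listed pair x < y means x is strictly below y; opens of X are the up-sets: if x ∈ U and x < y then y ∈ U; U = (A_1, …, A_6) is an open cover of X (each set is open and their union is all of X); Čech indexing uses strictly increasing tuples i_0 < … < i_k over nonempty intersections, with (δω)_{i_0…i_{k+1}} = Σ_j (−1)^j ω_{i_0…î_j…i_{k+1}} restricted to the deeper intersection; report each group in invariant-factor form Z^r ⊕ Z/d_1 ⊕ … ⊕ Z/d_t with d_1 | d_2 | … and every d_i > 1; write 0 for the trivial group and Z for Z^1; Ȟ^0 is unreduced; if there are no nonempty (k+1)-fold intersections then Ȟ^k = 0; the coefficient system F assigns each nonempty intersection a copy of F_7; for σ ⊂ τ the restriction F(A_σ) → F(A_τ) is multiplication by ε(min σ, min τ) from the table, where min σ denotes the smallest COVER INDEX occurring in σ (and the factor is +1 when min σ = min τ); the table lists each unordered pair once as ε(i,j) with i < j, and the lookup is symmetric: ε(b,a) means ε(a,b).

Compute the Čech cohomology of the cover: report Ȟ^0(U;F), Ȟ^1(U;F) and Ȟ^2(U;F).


nerve of the cover:
  A12={q8} A14={q4} A15={q1} A16={q3} A23={q6} A34={q5} A56={q2}
C dims 6,7; δ0: rk_F7 6
Ȟ^0 = (6 − 6) − 0 = 0, so Ȟ^0 ≅ 0
Ȟ^1 = (7 − 0) − 6 = 1, so Ȟ^1 ≅ Z/7
Ȟ^2 = (0 − 0) − 0 = 0, so Ȟ^2 ≅ 0

Ȟ^0 ≅ 0,  Ȟ^1 ≅ Z/7,  Ȟ^2 ≅ 0


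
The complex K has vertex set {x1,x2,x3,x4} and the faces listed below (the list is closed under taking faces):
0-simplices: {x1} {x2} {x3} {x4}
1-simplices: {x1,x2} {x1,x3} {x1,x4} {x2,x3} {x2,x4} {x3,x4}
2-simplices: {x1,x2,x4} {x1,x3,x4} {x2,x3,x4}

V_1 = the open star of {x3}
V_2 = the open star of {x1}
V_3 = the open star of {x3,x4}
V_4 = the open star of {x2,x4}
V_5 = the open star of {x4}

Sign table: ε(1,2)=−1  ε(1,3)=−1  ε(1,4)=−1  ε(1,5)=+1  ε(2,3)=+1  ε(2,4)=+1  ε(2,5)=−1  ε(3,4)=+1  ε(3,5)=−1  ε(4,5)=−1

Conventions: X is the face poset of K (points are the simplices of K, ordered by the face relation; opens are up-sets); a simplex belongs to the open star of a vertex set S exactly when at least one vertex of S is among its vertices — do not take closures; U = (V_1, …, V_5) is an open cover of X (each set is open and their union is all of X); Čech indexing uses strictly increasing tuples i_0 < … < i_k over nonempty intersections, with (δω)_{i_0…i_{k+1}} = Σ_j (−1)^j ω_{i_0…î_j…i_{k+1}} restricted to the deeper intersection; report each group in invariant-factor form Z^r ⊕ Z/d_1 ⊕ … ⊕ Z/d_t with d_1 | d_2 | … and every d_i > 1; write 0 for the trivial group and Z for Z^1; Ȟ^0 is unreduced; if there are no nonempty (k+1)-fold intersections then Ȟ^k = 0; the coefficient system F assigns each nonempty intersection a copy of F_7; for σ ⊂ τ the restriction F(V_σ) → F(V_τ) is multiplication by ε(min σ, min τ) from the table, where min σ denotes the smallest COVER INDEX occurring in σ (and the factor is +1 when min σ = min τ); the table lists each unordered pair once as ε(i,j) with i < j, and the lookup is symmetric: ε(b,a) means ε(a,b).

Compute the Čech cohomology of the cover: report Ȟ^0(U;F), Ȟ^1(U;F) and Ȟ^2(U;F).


nonempty intersections:
  V1={{x3},{x1,x3},{x2,x3},{x3,x4},{x1,x3,x4},{x2,x3,x4}} V2={{x1},{x1,x2},{x1,x3},{x1,x4},{x1,x2,x4},{x1,x3,x4}} V3={{x3},{x4},{x1,x3},{x1,x4},{x2,x3},{x2,x4},{x3,x4},{x1,x2,x4},{x1,x3,x4},{x2,x3,x4}} V4={{x2},{x4},{x1,x2},{x1,x4},{x2,x3},{x2,x4},{x3,x4},{x1,x2,x4},{x1,x3,x4},{x2,x3,x4}} V5={{x4},{x1,x4},{x2,x4},{x3,x4},{x1,x2,x4},{x1,x3,x4},{x2,x3,x4}}
  V12={{x1,x3},{x1,x3,x4}} V13={{x3},{x1,x3},{x2,x3},{x3,x4},{x1,x3,x4},{x2,x3,x4}} V14={{x2,x3},{x3,x4},{x1,x3,x4},{x2,x3,x4}} V15={{x3,x4},{x1,x3,x4},{x2,x3,x4}} V23={{x1,x3},{x1,x4},{x1,x2,x4},{x1,x3,x4}} V24={{x1,x2},{x1,x4},{x1,x2,x4},{x1,x3,x4}} V25={{x1,x4},{x1,x2,x4},{x1,x3,x4}} V34={{x4},{x1,x4},{x2,x3},{x2,x4},{x3,x4},{x1,x2,x4},{x1,x3,x4},{x2,x3,x4}} V35={{x4},{x1,x4},{x2,x4},{x3,x4},{x1,x2,x4},{x1,x3,x4},{x2,x3,x4}} V45={{x4},{x1,x4},{x2,x4},{x3,x4},{x1,x2,x4},{x1,x3,x4},{x2,x3,x4}}
  V123={{x1,x3},{x1,x3,x4}} V124={{x1,x3,x4}} V125={{x1,x3,x4}} V134={{x2,x3},{x3,x4},{x1,x3,x4},{x2,x3,x4}} V135={{x3,x4},{x1,x3,x4},{x2,x3,x4}} V145={{x3,x4},{x1,x3,x4},{x2,x3,x4}} V234={{x1,x4},{x1,x2,x4},{x1,x3,x4}} V235={{x1,x4},{x1,x2,x4},{x1,x3,x4}} V245={{x1,x4},{x1,x2,x4},{x1,x3,x4}} V345={{x4},{x1,x4},{x2,x4},{x3,x4},{x1,x2,x4},{x1,x3,x4},{x2,x3,x4}}
  V1234={{x1,x3,x4}} V1235={{x1,x3,x4}} V1245={{x1,x3,x4}} V1345={{x3,x4},{x1,x3,x4},{x2,x3,x4}} V2345={{x1,x4},{x1,x2,x4},{x1,x3,x4}}
  V12345={{x1,x3,x4}}
C dims 5,10,10,5; δ0: rk_F7 4; δ1: rk_F7 6; δ2: rk_F7 4
Ȟ^0: (5−4)−0=1 ⇒ Z/7
Ȟ^1: (10−6)−4=0 ⇒ 0
Ȟ^2: (10−4)−6=0 ⇒ 0

Ȟ^0 = Z/7,  Ȟ^1 = 0,  Ȟ^2 = 0
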